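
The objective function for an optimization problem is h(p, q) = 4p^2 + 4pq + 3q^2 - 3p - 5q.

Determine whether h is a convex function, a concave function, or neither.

h is quadratic, so its Hessian is the constant matrix H = [[8, 4], [4, 6]].
det(H) = 32, tr(H) = 14.
det(H) > 0 and tr(H) > 0, so H is positive definite everywhere: convex.

convex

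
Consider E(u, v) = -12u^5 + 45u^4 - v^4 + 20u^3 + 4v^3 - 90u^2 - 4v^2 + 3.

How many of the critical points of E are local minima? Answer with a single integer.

2

E separates as a function of u plus a function of v, so ∇E=0 decouples.
∂E/∂u = -60u(u - 3)(u - 1)(u + 1) = 0 at u ∈ {-1, 0, 1, 3}; ∂E/∂v = -4v(v - 2)(v - 1) = 0 at v ∈ {0, 1, 2}.
The Hessian is diagonal: diag(E_uu, E_vv). Second derivatives: E_uu(-1)=480, E_uu(0)=-180, E_uu(1)=240, E_uu(3)=-1440; E_vv(0)=-8, E_vv(1)=4, E_vv(2)=-8.
Local minima occur where both diagonal entries positive: (-1, 1), (1, 1). Count: 2.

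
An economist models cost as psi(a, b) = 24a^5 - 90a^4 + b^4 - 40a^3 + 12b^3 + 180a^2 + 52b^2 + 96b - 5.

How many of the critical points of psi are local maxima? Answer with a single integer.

psi separates as a function of a plus a function of b, so ∇psi=0 decouples.
∂psi/∂a = 120a(a - 3)(a - 1)(a + 1) = 0 at a ∈ {-1, 0, 1, 3}; ∂psi/∂b = 4(b + 2)(b + 3)(b + 4) = 0 at b ∈ {-4, -3, -2}.
The Hessian is diagonal: diag(psi_aa, psi_bb). Second derivatives: psi_aa(-1)=-960, psi_aa(0)=360, psi_aa(1)=-480, psi_aa(3)=2880; psi_bb(-4)=8, psi_bb(-3)=-4, psi_bb(-2)=8.
Local maxima occur where both diagonal entries negative: (-1, -3), (1, -3). Count: 2.

2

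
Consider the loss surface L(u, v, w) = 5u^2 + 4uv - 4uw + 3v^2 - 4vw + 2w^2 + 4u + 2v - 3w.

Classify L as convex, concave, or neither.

convex

L is quadratic, so its Hessian is the constant matrix H = [[10, 4, -4], [4, 6, -4], [-4, -4, 4]].
Leading principal minors: 10, 44, 48.
All positive ⇒ H ≻ 0 ⇒ convex.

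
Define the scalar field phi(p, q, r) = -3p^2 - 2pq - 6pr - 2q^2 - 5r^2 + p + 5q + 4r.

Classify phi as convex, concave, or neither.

phi is quadratic, so its Hessian is the constant matrix H = [[-6, -2, -6], [-2, -4, 0], [-6, 0, -10]].
Leading principal minors: -6, 20, -56.
Signs alternate −, +, − ⇒ H ≺ 0 ⇒ concave.

concave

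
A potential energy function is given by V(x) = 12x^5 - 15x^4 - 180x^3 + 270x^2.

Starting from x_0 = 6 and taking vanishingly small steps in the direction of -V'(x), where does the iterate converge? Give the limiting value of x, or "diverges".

V'(x) = 60x(x - 3)(x - 1)(x + 3), so V'(6) = 48600.
Gradient descent moves in the -V' direction, i.e. x is decreasing.
The nearest critical point in that direction is x = 3, where V'' = 2160 > 0 (a local minimum). The iterate converges there.

3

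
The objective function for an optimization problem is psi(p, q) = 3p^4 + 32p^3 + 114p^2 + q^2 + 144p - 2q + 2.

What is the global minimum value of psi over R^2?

-58

psi(p,q) separates as A(p) + B(q) + 2, so its minimum is min A + min B + 2.
A'(p) = 12(p + 1)(p + 3)(p + 4) vanishes at p ∈ {-4, -3, -1}; B'(q) = 2q - 2 vanishes at q ∈ {1}.
Local minima of A (where A''>0): A(-4)=-32, A(-1)=-59. Local minima of B: B(1)=-1.
So the global minimum of psi is A(-1) + B(1) + 2 = -59 − 1 + 2 = -58, attained at (-1, 1).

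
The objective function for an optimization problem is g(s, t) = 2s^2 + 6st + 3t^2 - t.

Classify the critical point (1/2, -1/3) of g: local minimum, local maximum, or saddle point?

saddle point

The Hessian of g is constant: H = [[4, 6], [6, 6]].
det(H) = 4·6 − 6² = -12.
Since det(H) < 0, H is indefinite and the critical point is a saddle point.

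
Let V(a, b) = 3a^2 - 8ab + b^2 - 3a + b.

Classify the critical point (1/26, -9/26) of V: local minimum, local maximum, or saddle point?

The Hessian of V is constant: H = [[6, -8], [-8, 2]].
det(H) = 6·2 − (-8)² = -52.
Since det(H) < 0, H is indefinite and the critical point is a saddle point.

saddle point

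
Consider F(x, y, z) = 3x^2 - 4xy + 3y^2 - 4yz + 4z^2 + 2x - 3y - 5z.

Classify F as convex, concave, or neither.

F is quadratic, so its Hessian is the constant matrix H = [[6, -4, 0], [-4, 6, -4], [0, -4, 8]].
Leading principal minors: 6, 20, 64.
All positive ⇒ H ≻ 0 ⇒ convex.

convex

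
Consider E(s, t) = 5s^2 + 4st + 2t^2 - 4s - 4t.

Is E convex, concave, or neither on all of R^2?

convex

E is quadratic, so its Hessian is the constant matrix H = [[10, 4], [4, 4]].
det(H) = 24, tr(H) = 14.
det(H) > 0 and tr(H) > 0, so H is positive definite everywhere: convex.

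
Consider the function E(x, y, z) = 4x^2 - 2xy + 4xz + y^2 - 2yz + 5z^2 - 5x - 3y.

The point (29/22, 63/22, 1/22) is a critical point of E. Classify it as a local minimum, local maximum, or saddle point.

local minimum

The Hessian is constant: H = [[8, -2, 4], [-2, 2, -2], [4, -2, 10]].
Leading principal minors: Δ₁ = 8, Δ₂ = 12, Δ₃ = 88.
All leading minors are positive, so H is positive definite: a local minimum.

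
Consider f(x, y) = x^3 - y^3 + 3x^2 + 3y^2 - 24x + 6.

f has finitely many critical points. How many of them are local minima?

f separates as a function of x plus a function of y, so ∇f=0 decouples.
∂f/∂x = 3(x - 2)(x + 4) = 0 at x ∈ {-4, 2}; ∂f/∂y = -3y(y - 2) = 0 at y ∈ {0, 2}.
The Hessian is diagonal: diag(f_xx, f_yy). Second derivatives: f_xx(-4)=-18, f_xx(2)=18; f_yy(0)=6, f_yy(2)=-6.
Local minima occur where both diagonal entries positive: (2, 0). Count: 1.

1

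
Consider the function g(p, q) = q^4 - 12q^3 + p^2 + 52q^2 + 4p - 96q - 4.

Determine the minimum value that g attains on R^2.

g(p,q) separates as A(p) + B(q) − 4, so its minimum is min A + min B − 4.
A'(p) = 2p + 4 vanishes at p ∈ {-2}; B'(q) = 4(q - 4)(q - 3)(q - 2) vanishes at q ∈ {2, 3, 4}.
Local minima of A (where A''>0): A(-2)=-4. Local minima of B: B(2)=-64, B(4)=-64.
So the global minimum of g is A(-2) + B(2) − 4 = -4 − 64 − 4 = -72, attained at (-2, 2).

-72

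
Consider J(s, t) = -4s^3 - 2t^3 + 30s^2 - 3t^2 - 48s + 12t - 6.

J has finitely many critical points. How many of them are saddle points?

2

J separates as a function of s plus a function of t, so ∇J=0 decouples.
∂J/∂s = -12(s - 4)(s - 1) = 0 at s ∈ {1, 4}; ∂J/∂t = -6(t - 1)(t + 2) = 0 at t ∈ {-2, 1}.
The Hessian is diagonal: diag(J_ss, J_tt). Second derivatives: J_ss(1)=36, J_ss(4)=-36; J_tt(-2)=18, J_tt(1)=-18.
Saddle points occur where the two diagonal entries have opposite signs: (1, 1), (4, -2). Count: 2.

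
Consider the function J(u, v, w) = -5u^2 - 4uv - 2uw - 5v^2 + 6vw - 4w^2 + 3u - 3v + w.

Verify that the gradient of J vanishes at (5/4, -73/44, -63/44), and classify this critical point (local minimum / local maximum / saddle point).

∇J = (-10u - 4v - 2w + 3, -4u - 10v + 6w - 3, -2u + 6v - 8w + 1); substituting (5/4, -73/44, -63/44) gives ∇J = (0, 0, 0), so (5/4, -73/44, -63/44) is indeed a critical point.
The Hessian is constant: H = [[-10, -4, -2], [-4, -10, 6], [-2, 6, -8]].
Leading principal minors: Δ₁ = -10, Δ₂ = 84, Δ₃ = -176.
The minors alternate sign starting negative (−, +, −), so H is negative definite: a local maximum.

local maximum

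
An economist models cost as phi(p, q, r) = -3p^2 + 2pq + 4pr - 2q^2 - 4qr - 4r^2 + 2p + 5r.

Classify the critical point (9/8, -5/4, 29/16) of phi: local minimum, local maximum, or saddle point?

The Hessian is constant: H = [[-6, 2, 4], [2, -4, -4], [4, -4, -8]].
Leading principal minors: Δ₁ = -6, Δ₂ = 20, Δ₃ = -64.
The minors alternate sign starting negative (−, +, −), so H is negative definite: a local maximum.

local maximum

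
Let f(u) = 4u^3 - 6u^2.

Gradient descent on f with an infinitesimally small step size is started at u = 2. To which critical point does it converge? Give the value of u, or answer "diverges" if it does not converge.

f'(u) = 12u(u - 1), so f'(2) = 24.
Gradient descent moves in the -f' direction, i.e. u is decreasing.
The nearest critical point in that direction is u = 1, where f'' = 12 > 0 (a local minimum). The iterate converges there.

1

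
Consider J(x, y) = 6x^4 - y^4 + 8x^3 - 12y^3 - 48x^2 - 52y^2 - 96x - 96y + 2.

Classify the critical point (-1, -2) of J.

The mixed partial ∂²J/∂x∂y is 0, so the Hessian at any point is diag(J_xx, J_yy) = diag(24(3x^2 + 2x - 4), -4(3y^2 + 18y + 26)).
At (-1, -2): H = diag(-72, -8).
Both eigenvalues are negative, so H is negative definite: a local maximum.

local maximum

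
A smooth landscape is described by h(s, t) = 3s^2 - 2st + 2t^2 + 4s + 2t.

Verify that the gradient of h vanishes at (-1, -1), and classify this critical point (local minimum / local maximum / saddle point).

∇h = (6s - 2t + 4, -2s + 4t + 2); substituting (-1, -1) gives ∇h = (0, 0), so (-1, -1) is indeed a critical point.
The Hessian of h is constant: H = [[6, -2], [-2, 4]].
det(H) = 6·4 − (-2)² = 20.
det(H) > 0 and tr(H) = 10 > 0, so H is positive definite and the point is a local minimum.

local minimum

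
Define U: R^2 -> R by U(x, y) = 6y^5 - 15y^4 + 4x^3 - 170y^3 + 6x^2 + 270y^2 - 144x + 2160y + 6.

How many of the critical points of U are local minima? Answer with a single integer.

U separates as a function of x plus a function of y, so ∇U=0 decouples.
∂U/∂x = 12(x - 3)(x + 4) = 0 at x ∈ {-4, 3}; ∂U/∂y = 30(y - 4)(y - 3)(y + 2)(y + 3) = 0 at y ∈ {-3, -2, 3, 4}.
The Hessian is diagonal: diag(U_xx, U_yy). Second derivatives: U_xx(-4)=-84, U_xx(3)=84; U_yy(-3)=-1260, U_yy(-2)=900, U_yy(3)=-900, U_yy(4)=1260.
Local minima occur where both diagonal entries positive: (3, -2), (3, 4). Count: 2.

2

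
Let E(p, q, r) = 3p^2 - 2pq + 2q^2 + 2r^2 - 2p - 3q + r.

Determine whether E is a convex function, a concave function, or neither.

convex

E is quadratic, so its Hessian is the constant matrix H = [[6, -2, 0], [-2, 4, 0], [0, 0, 4]].
Leading principal minors: 6, 20, 80.
All positive ⇒ H ≻ 0 ⇒ convex.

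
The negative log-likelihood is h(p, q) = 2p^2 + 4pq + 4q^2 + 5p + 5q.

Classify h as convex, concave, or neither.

h is quadratic, so its Hessian is the constant matrix H = [[4, 4], [4, 8]].
det(H) = 16, tr(H) = 12.
det(H) > 0 and tr(H) > 0, so H is positive definite everywhere: convex.

convex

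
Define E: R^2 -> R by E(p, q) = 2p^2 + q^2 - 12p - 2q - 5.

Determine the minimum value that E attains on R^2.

E(p,q) separates as A(p) + B(q) − 5, so its minimum is min A + min B − 5.
A'(p) = 4p - 12 vanishes at p ∈ {3}; B'(q) = 2q - 2 vanishes at q ∈ {1}.
Local minima of A (where A''>0): A(3)=-18. Local minima of B: B(1)=-1.
So the global minimum of E is A(3) + B(1) − 5 = -18 − 1 − 5 = -24, attained at (3, 1).

-24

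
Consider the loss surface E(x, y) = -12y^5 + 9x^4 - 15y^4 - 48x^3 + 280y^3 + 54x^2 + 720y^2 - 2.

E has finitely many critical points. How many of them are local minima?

E separates as a function of x plus a function of y, so ∇E=0 decouples.
∂E/∂x = 36x(x - 3)(x - 1) = 0 at x ∈ {0, 1, 3}; ∂E/∂y = -60y(y - 4)(y + 2)(y + 3) = 0 at y ∈ {-3, -2, 0, 4}.
The Hessian is diagonal: diag(E_xx, E_yy). Second derivatives: E_xx(0)=108, E_xx(1)=-72, E_xx(3)=216; E_yy(-3)=1260, E_yy(-2)=-720, E_yy(0)=1440, E_yy(4)=-10080.
Local minima occur where both diagonal entries positive: (0, -3), (0, 0), (3, -3), (3, 0). Count: 4.

4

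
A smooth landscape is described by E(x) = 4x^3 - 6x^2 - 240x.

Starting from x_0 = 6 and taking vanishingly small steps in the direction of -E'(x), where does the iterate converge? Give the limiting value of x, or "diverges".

E'(x) = 12(x - 5)(x + 4), so E'(6) = 120.
Gradient descent moves in the -E' direction, i.e. x is decreasing.
The nearest critical point in that direction is x = 5, where E'' = 108 > 0 (a local minimum). The iterate converges there.

5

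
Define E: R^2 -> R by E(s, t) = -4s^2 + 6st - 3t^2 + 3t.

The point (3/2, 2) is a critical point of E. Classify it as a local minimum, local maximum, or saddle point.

local maximum

The Hessian of E is constant: H = [[-8, 6], [6, -6]].
det(H) = (-8)·(-6) − 6² = 12.
det(H) > 0 and tr(H) = -14 < 0, so H is negative definite and the point is a local maximum.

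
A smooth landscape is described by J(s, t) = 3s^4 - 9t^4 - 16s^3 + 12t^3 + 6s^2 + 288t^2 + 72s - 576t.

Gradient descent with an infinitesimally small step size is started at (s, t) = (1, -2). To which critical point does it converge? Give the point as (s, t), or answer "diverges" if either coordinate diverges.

(-1, 1)

J is separable, so gradient descent decouples: s follows -∂J/∂s, t follows -∂J/∂t.
∂J/∂s = 12(s - 3)(s - 2)(s + 1); at s=1 this is 48, so s decreases.
∂J/∂t = -36(t - 4)(t - 1)(t + 4); at t=-2 this is -1296, so t increases.
s converges to its nearest critical value -1 (a local min of the s-part); t converges to 1. The iterate converges to (-1, 1).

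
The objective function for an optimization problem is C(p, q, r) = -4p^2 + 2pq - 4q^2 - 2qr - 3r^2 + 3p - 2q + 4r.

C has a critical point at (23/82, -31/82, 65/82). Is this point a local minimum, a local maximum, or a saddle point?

local maximum

The Hessian is constant: H = [[-8, 2, 0], [2, -8, -2], [0, -2, -6]].
Leading principal minors: Δ₁ = -8, Δ₂ = 60, Δ₃ = -328.
The minors alternate sign starting negative (−, +, −), so H is negative definite: a local maximum.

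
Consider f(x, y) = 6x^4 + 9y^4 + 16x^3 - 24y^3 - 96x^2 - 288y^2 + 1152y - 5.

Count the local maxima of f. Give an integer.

f separates as a function of x plus a function of y, so ∇f=0 decouples.
∂f/∂x = 24x(x - 2)(x + 4) = 0 at x ∈ {-4, 0, 2}; ∂f/∂y = 36(y - 4)(y - 2)(y + 4) = 0 at y ∈ {-4, 2, 4}.
The Hessian is diagonal: diag(f_xx, f_yy). Second derivatives: f_xx(-4)=576, f_xx(0)=-192, f_xx(2)=288; f_yy(-4)=1728, f_yy(2)=-432, f_yy(4)=576.
Local maxima occur where both diagonal entries negative: (0, 2). Count: 1.

1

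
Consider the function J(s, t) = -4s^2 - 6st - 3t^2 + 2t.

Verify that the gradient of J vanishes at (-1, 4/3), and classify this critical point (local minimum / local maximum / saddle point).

local maximum

∇J = (-8s - 6t, -6s - 6t + 2); substituting (-1, 4/3) gives ∇J = (0, 0), so (-1, 4/3) is indeed a critical point.
The Hessian of J is constant: H = [[-8, -6], [-6, -6]].
det(H) = (-8)·(-6) − (-6)² = 12.
det(H) > 0 and tr(H) = -14 < 0, so H is negative definite and the point is a local maximum.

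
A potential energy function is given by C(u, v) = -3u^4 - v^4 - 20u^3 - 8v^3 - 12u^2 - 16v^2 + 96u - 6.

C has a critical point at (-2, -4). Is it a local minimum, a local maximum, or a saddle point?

The mixed partial ∂²C/∂u∂v is 0, so the Hessian at any point is diag(C_uu, C_vv) = diag(-12(3u^2 + 10u + 2), -4(3v^2 + 12v + 8)).
At (-2, -4): H = diag(72, -32).
The eigenvalues have opposite signs, so H is indefinite: a saddle point.

saddle point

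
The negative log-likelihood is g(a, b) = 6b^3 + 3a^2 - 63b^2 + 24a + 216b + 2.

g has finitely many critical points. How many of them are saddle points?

1

g separates as a function of a plus a function of b, so ∇g=0 decouples.
∂g/∂a = 6(a + 4) = 0 at a ∈ {-4}; ∂g/∂b = 18(b - 4)(b - 3) = 0 at b ∈ {3, 4}.
The Hessian is diagonal: diag(g_aa, g_bb). Second derivatives: g_aa(-4)=6; g_bb(3)=-18, g_bb(4)=18.
Saddle points occur where the two diagonal entries have opposite signs: (-4, 3). Count: 1.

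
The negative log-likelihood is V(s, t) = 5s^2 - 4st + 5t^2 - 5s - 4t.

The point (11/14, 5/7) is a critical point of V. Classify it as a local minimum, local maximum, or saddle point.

The Hessian of V is constant: H = [[10, -4], [-4, 10]].
det(H) = 10·10 − (-4)² = 84.
det(H) > 0 and tr(H) = 20 > 0, so H is positive definite and the point is a local minimum.

local minimum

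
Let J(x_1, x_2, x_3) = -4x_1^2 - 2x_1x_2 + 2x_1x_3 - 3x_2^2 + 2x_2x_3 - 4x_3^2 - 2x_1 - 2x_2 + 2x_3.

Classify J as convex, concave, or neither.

J is quadratic, so its Hessian is the constant matrix H = [[-8, -2, 2], [-2, -6, 2], [2, 2, -8]].
Leading principal minors: -8, 44, -312.
Signs alternate −, +, − ⇒ H ≺ 0 ⇒ concave.

concave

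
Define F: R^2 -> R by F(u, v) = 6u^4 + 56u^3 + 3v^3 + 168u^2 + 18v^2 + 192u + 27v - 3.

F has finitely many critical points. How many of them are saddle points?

3

F separates as a function of u plus a function of v, so ∇F=0 decouples.
∂F/∂u = 24(u + 1)(u + 2)(u + 4) = 0 at u ∈ {-4, -2, -1}; ∂F/∂v = 9(v + 1)(v + 3) = 0 at v ∈ {-3, -1}.
The Hessian is diagonal: diag(F_uu, F_vv). Second derivatives: F_uu(-4)=144, F_uu(-2)=-48, F_uu(-1)=72; F_vv(-3)=-18, F_vv(-1)=18.
Saddle points occur where the two diagonal entries have opposite signs: (-4, -3), (-2, -1), (-1, -3). Count: 3.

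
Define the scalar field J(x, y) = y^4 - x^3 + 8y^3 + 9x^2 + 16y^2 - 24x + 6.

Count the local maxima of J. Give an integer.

1

J separates as a function of x plus a function of y, so ∇J=0 decouples.
∂J/∂x = -3(x - 4)(x - 2) = 0 at x ∈ {2, 4}; ∂J/∂y = 4y(y + 2)(y + 4) = 0 at y ∈ {-4, -2, 0}.
The Hessian is diagonal: diag(J_xx, J_yy). Second derivatives: J_xx(2)=6, J_xx(4)=-6; J_yy(-4)=32, J_yy(-2)=-16, J_yy(0)=32.
Local maxima occur where both diagonal entries negative: (4, -2). Count: 1.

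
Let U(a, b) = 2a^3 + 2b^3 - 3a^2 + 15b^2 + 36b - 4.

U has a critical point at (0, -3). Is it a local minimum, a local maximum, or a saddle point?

local maximum

The mixed partial ∂²U/∂a∂b is 0, so the Hessian at any point is diag(U_aa, U_bb) = diag(6(2a - 1), 6(2b + 5)).
At (0, -3): H = diag(-6, -6).
Both eigenvalues are negative, so H is negative definite: a local maximum.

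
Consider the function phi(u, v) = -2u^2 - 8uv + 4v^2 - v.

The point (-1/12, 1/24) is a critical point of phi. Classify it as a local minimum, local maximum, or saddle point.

saddle point

The Hessian of phi is constant: H = [[-4, -8], [-8, 8]].
det(H) = (-4)·8 − (-8)² = -96.
Since det(H) < 0, H is indefinite and the critical point is a saddle point.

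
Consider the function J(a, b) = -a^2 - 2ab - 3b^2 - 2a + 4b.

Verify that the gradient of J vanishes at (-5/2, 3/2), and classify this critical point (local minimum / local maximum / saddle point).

local maximum

∇J = (-2a - 2b - 2, -2a - 6b + 4); substituting (-5/2, 3/2) gives ∇J = (0, 0), so (-5/2, 3/2) is indeed a critical point.
The Hessian of J is constant: H = [[-2, -2], [-2, -6]].
det(H) = (-2)·(-6) − (-2)² = 8.
det(H) > 0 and tr(H) = -8 < 0, so H is negative definite and the point is a local maximum.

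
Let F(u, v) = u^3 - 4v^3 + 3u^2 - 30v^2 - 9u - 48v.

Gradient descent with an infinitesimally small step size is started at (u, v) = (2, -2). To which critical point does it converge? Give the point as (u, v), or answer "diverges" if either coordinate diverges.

(1, -4)

F is separable, so gradient descent decouples: u follows -∂F/∂u, v follows -∂F/∂v.
∂F/∂u = 3(u - 1)(u + 3); at u=2 this is 15, so u decreases.
∂F/∂v = -12(v + 1)(v + 4); at v=-2 this is 24, so v decreases.
u converges to its nearest critical value 1 (a local min of the u-part); v converges to -4. The iterate converges to (1, -4).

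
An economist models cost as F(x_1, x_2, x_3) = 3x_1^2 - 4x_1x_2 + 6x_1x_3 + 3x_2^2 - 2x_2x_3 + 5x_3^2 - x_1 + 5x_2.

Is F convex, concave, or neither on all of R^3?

F is quadratic, so its Hessian is the constant matrix H = [[6, -4, 6], [-4, 6, -2], [6, -2, 10]].
Leading principal minors: 6, 20, 56.
All positive ⇒ H ≻ 0 ⇒ convex.

convex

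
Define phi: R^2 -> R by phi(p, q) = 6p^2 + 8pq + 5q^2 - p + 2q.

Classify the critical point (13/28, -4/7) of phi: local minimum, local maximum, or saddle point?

The Hessian of phi is constant: H = [[12, 8], [8, 10]].
det(H) = 12·10 − 8² = 56.
det(H) > 0 and tr(H) = 22 > 0, so H is positive definite and the point is a local minimum.

local minimum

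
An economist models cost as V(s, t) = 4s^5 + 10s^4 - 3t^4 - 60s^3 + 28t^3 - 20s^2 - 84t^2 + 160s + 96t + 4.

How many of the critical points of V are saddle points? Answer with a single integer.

6

V separates as a function of s plus a function of t, so ∇V=0 decouples.
∂V/∂s = 20(s - 2)(s - 1)(s + 1)(s + 4) = 0 at s ∈ {-4, -1, 1, 2}; ∂V/∂t = -12(t - 4)(t - 2)(t - 1) = 0 at t ∈ {1, 2, 4}.
The Hessian is diagonal: diag(V_ss, V_tt). Second derivatives: V_ss(-4)=-1800, V_ss(-1)=360, V_ss(1)=-200, V_ss(2)=360; V_tt(1)=-36, V_tt(2)=24, V_tt(4)=-72.
Saddle points occur where the two diagonal entries have opposite signs: (-4, 2), (-1, 1), (-1, 4), (1, 2), (2, 1), (2, 4). Count: 6.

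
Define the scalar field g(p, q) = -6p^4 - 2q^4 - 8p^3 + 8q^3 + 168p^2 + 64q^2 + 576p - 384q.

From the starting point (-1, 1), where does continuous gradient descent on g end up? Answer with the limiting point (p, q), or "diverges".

(-2, 3)

g is separable, so gradient descent decouples: p follows -∂g/∂p, q follows -∂g/∂q.
∂g/∂p = -24(p - 4)(p + 2)(p + 3); at p=-1 this is 240, so p decreases.
∂g/∂q = -8(q - 4)(q - 3)(q + 4); at q=1 this is -240, so q increases.
p converges to its nearest critical value -2 (a local min of the p-part); q converges to 3. The iterate converges to (-2, 3).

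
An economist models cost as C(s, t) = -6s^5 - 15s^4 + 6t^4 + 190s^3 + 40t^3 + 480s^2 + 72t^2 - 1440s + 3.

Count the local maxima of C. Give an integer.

C separates as a function of s plus a function of t, so ∇C=0 decouples.
∂C/∂s = -30(s - 4)(s - 1)(s + 3)(s + 4) = 0 at s ∈ {-4, -3, 1, 4}; ∂C/∂t = 24t(t + 2)(t + 3) = 0 at t ∈ {-3, -2, 0}.
The Hessian is diagonal: diag(C_ss, C_tt). Second derivatives: C_ss(-4)=1200, C_ss(-3)=-840, C_ss(1)=1800, C_ss(4)=-5040; C_tt(-3)=72, C_tt(-2)=-48, C_tt(0)=144.
Local maxima occur where both diagonal entries negative: (-3, -2), (4, -2). Count: 2.

2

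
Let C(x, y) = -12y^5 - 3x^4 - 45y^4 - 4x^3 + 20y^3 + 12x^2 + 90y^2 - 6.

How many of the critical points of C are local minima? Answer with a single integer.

2

C separates as a function of x plus a function of y, so ∇C=0 decouples.
∂C/∂x = -12x(x - 1)(x + 2) = 0 at x ∈ {-2, 0, 1}; ∂C/∂y = -60y(y - 1)(y + 1)(y + 3) = 0 at y ∈ {-3, -1, 0, 1}.
The Hessian is diagonal: diag(C_xx, C_yy). Second derivatives: C_xx(-2)=-72, C_xx(0)=24, C_xx(1)=-36; C_yy(-3)=1440, C_yy(-1)=-240, C_yy(0)=180, C_yy(1)=-480.
Local minima occur where both diagonal entries positive: (0, -3), (0, 0). Count: 2.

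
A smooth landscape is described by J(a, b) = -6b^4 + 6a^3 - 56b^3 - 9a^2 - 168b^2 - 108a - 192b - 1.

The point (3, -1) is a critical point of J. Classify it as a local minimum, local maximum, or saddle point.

saddle point

The mixed partial ∂²J/∂a∂b is 0, so the Hessian at any point is diag(J_aa, J_bb) = diag(18(2a - 1), -24(3b^2 + 14b + 14)).
At (3, -1): H = diag(90, -72).
The eigenvalues have opposite signs, so H is indefinite: a saddle point.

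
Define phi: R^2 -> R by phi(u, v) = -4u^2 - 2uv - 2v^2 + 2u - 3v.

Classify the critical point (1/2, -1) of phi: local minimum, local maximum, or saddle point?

The Hessian of phi is constant: H = [[-8, -2], [-2, -4]].
det(H) = (-8)·(-4) − (-2)² = 28.
det(H) > 0 and tr(H) = -12 < 0, so H is negative definite and the point is a local maximum.

local maximum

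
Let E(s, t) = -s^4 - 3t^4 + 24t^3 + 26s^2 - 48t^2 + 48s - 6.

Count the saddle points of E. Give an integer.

4

E separates as a function of s plus a function of t, so ∇E=0 decouples.
∂E/∂s = -4(s - 4)(s + 1)(s + 3) = 0 at s ∈ {-3, -1, 4}; ∂E/∂t = -12t(t - 4)(t - 2) = 0 at t ∈ {0, 2, 4}.
The Hessian is diagonal: diag(E_ss, E_tt). Second derivatives: E_ss(-3)=-56, E_ss(-1)=40, E_ss(4)=-140; E_tt(0)=-96, E_tt(2)=48, E_tt(4)=-96.
Saddle points occur where the two diagonal entries have opposite signs: (-3, 2), (-1, 0), (-1, 4), (4, 2). Count: 4.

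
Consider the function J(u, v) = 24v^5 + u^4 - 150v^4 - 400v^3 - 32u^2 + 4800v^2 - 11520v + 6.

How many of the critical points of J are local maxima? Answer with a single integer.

J separates as a function of u plus a function of v, so ∇J=0 decouples.
∂J/∂u = 4u(u - 4)(u + 4) = 0 at u ∈ {-4, 0, 4}; ∂J/∂v = 120(v - 4)(v - 3)(v - 2)(v + 4) = 0 at v ∈ {-4, 2, 3, 4}.
The Hessian is diagonal: diag(J_uu, J_vv). Second derivatives: J_uu(-4)=128, J_uu(0)=-64, J_uu(4)=128; J_vv(-4)=-40320, J_vv(2)=1440, J_vv(3)=-840, J_vv(4)=1920.
Local maxima occur where both diagonal entries negative: (0, -4), (0, 3). Count: 2.

2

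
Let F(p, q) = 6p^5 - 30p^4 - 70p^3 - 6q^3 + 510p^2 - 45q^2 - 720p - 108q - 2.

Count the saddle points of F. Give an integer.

F separates as a function of p plus a function of q, so ∇F=0 decouples.
∂F/∂p = 30(p - 4)(p - 2)(p - 1)(p + 3) = 0 at p ∈ {-3, 1, 2, 4}; ∂F/∂q = -18(q + 2)(q + 3) = 0 at q ∈ {-3, -2}.
The Hessian is diagonal: diag(F_pp, F_qq). Second derivatives: F_pp(-3)=-4200, F_pp(1)=360, F_pp(2)=-300, F_pp(4)=1260; F_qq(-3)=18, F_qq(-2)=-18.
Saddle points occur where the two diagonal entries have opposite signs: (-3, -3), (1, -2), (2, -3), (4, -2). Count: 4.

4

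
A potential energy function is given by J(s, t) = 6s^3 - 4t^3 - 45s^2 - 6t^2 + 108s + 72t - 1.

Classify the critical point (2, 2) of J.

local maximum

The mixed partial ∂²J/∂s∂t is 0, so the Hessian at any point is diag(J_ss, J_tt) = diag(18(2s - 5), -12(2t + 1)).
At (2, 2): H = diag(-18, -60).
Both eigenvalues are negative, so H is negative definite: a local maximum.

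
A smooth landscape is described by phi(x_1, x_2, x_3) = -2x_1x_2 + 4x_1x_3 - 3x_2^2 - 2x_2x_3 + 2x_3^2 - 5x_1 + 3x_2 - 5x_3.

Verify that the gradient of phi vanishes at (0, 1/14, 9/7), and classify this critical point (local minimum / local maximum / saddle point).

saddle point

∇phi = (-2x_2 + 4x_3 - 5, -2x_1 - 6x_2 - 2x_3 + 3, 4x_1 - 2x_2 + 4x_3 - 5); substituting (0, 1/14, 9/7) gives ∇phi = (0, 0, 0), so (0, 1/14, 9/7) is indeed a critical point.
The Hessian is constant: H = [[0, -2, 4], [-2, -6, -2], [4, -2, 4]].
Leading principal minors: Δ₁ = 0, Δ₂ = -4, Δ₃ = 112.
The minors fit neither the all-positive nor the alternating-sign pattern, so H is indefinite: a saddle point.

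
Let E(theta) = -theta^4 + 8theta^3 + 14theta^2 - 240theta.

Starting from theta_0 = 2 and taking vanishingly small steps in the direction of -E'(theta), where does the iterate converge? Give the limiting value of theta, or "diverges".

4

E'(theta) = -4(theta - 5)(theta - 4)(theta + 3), so E'(2) = -120.
Gradient descent moves in the -E' direction, i.e. theta is increasing.
The nearest critical point in that direction is theta = 4, where E'' = 28 > 0 (a local minimum). The iterate converges there.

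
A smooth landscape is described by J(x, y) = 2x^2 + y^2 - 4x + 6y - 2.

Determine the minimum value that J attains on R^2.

J(x,y) separates as P(x) + Q(y) − 2, so its minimum is min P + min Q − 2.
P'(x) = 4x - 4 vanishes at x ∈ {1}; Q'(y) = 2y + 6 vanishes at y ∈ {-3}.
Local minima of P (where P''>0): P(1)=-2. Local minima of Q: Q(-3)=-9.
So the global minimum of J is P(1) + Q(-3) − 2 = -2 − 9 − 2 = -13, attained at (1, -3).

-13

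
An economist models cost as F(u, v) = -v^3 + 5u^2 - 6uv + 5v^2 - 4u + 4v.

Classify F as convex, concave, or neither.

The term -v^3 is cubic, so the Hessian is not constant.
∂²F/∂v² = -6v + 10, which takes both signs as v varies (negative for sufficiently large v). A diagonal entry of the Hessian changing sign means the Hessian is neither positive- nor negative-semidefinite on all of R^2.

neither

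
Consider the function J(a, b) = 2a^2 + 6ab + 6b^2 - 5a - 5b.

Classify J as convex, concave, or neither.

convex

J is quadratic, so its Hessian is the constant matrix H = [[4, 6], [6, 12]].
det(H) = 12, tr(H) = 16.
det(H) > 0 and tr(H) > 0, so H is positive definite everywhere: convex.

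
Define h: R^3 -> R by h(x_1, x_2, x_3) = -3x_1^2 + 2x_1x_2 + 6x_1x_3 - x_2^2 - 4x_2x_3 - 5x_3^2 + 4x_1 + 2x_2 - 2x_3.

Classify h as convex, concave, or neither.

h is quadratic, so its Hessian is the constant matrix H = [[-6, 2, 6], [2, -2, -4], [6, -4, -10]].
Leading principal minors: -6, 8, -8.
Signs alternate −, +, − ⇒ H ≺ 0 ⇒ concave.

concave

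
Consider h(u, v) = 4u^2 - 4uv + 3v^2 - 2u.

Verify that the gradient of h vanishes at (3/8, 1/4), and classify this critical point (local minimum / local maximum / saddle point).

∇h = (8u - 4v - 2, -4u + 6v); substituting (3/8, 1/4) gives ∇h = (0, 0), so (3/8, 1/4) is indeed a critical point.
The Hessian of h is constant: H = [[8, -4], [-4, 6]].
det(H) = 8·6 − (-4)² = 32.
det(H) > 0 and tr(H) = 14 > 0, so H is positive definite and the point is a local minimum.

local minimum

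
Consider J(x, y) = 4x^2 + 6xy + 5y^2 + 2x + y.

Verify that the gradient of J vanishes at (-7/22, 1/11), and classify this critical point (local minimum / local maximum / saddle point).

∇J = (8x + 6y + 2, 6x + 10y + 1); substituting (-7/22, 1/11) gives ∇J = (0, 0), so (-7/22, 1/11) is indeed a critical point.
The Hessian of J is constant: H = [[8, 6], [6, 10]].
det(H) = 8·10 − 6² = 44.
det(H) > 0 and tr(H) = 18 > 0, so H is positive definite and the point is a local minimum.

local minimum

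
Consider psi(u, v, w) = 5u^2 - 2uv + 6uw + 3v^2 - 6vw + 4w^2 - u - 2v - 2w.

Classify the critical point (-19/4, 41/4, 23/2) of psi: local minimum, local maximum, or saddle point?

The Hessian is constant: H = [[10, -2, 6], [-2, 6, -6], [6, -6, 8]].
Leading principal minors: Δ₁ = 10, Δ₂ = 56, Δ₃ = 16.
All leading minors are positive, so H is positive definite: a local minimum.

local minimum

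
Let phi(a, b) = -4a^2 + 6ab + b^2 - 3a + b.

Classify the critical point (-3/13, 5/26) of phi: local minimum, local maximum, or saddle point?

saddle point

The Hessian of phi is constant: H = [[-8, 6], [6, 2]].
det(H) = (-8)·2 − 6² = -52.
Since det(H) < 0, H is indefinite and the critical point is a saddle point.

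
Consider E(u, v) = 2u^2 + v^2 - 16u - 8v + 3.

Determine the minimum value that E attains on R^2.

E(u,v) separates as P(u) + Q(v) + 3, so its minimum is min P + min Q + 3.
P'(u) = 4u - 16 vanishes at u ∈ {4}; Q'(v) = 2v - 8 vanishes at v ∈ {4}.
Local minima of P (where P''>0): P(4)=-32. Local minima of Q: Q(4)=-16.
So the global minimum of E is P(4) + Q(4) + 3 = -32 − 16 + 3 = -45, attained at (4, 4).

-45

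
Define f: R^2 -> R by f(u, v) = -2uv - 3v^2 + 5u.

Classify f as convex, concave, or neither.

f is quadratic, so its Hessian is the constant matrix H = [[0, -2], [-2, -6]].
det(H) = -4, tr(H) = -6.
det(H) < 0, so H is indefinite: neither convex nor concave.

neither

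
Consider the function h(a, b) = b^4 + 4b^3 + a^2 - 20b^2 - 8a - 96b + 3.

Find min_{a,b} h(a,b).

h(a,b) separates as P(a) + Q(b) + 3, so its minimum is min P + min Q + 3.
P'(a) = 2a - 8 vanishes at a ∈ {4}; Q'(b) = 4(b - 3)(b + 2)(b + 4) vanishes at b ∈ {-4, -2, 3}.
Local minima of P (where P''>0): P(4)=-16. Local minima of Q: Q(-4)=64, Q(3)=-279.
So the global minimum of h is P(4) + Q(3) + 3 = -16 − 279 + 3 = -292, attained at (4, 3).

-292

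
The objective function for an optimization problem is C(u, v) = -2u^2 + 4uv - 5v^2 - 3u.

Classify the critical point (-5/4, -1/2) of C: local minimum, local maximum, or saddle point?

local maximum

The Hessian of C is constant: H = [[-4, 4], [4, -10]].
det(H) = (-4)·(-10) − 4² = 24.
det(H) > 0 and tr(H) = -14 < 0, so H is negative definite and the point is a local maximum.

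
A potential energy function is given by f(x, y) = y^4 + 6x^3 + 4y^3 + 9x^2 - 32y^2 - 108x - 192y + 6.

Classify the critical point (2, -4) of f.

local minimum

The mixed partial ∂²f/∂x∂y is 0, so the Hessian at any point is diag(f_xx, f_yy) = diag(18(2x + 1), 4(3y^2 + 6y - 16)).
At (2, -4): H = diag(90, 32).
Both eigenvalues are positive, so H is positive definite: a local minimum.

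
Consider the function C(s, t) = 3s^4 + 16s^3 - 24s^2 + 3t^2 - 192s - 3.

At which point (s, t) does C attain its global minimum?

(2, 0)

C(s,t) separates as P(s) + Q(t) − 3, so its minimum is min P + min Q − 3.
P'(s) = 12(s - 2)(s + 2)(s + 4) vanishes at s ∈ {-4, -2, 2}; Q'(t) = 6t vanishes at t ∈ {0}.
Local minima of P (where P''>0): P(-4)=128, P(2)=-304. Local minima of Q: Q(0)=0.
So the global minimum of C is P(2) + Q(0) − 3 = -304 + 0 − 3 = -307, attained at (2, 0).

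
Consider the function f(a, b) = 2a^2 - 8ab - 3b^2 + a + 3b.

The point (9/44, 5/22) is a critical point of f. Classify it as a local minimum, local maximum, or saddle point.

saddle point

The Hessian of f is constant: H = [[4, -8], [-8, -6]].
det(H) = 4·(-6) − (-8)² = -88.
Since det(H) < 0, H is indefinite and the critical point is a saddle point.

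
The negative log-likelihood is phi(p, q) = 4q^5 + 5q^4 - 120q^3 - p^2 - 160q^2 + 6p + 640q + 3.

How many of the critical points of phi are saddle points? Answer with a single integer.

phi separates as a function of p plus a function of q, so ∇phi=0 decouples.
∂phi/∂p = -2(p - 3) = 0 at p ∈ {3}; ∂phi/∂q = 20(q - 4)(q - 1)(q + 2)(q + 4) = 0 at q ∈ {-4, -2, 1, 4}.
The Hessian is diagonal: diag(phi_pp, phi_qq). Second derivatives: phi_pp(3)=-2; phi_qq(-4)=-1600, phi_qq(-2)=720, phi_qq(1)=-900, phi_qq(4)=2880.
Saddle points occur where the two diagonal entries have opposite signs: (3, -2), (3, 4). Count: 2.

2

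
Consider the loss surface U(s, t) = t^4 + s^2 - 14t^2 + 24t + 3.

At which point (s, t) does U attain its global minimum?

U(s,t) separates as P(s) + Q(t) + 3, so its minimum is min P + min Q + 3.
P'(s) = 2s vanishes at s ∈ {0}; Q'(t) = 4(t - 2)(t - 1)(t + 3) vanishes at t ∈ {-3, 1, 2}.
Local minima of P (where P''>0): P(0)=0. Local minima of Q: Q(-3)=-117, Q(2)=8.
So the global minimum of U is P(0) + Q(-3) + 3 = 0 − 117 + 3 = -114, attained at (0, -3).

(0, -3)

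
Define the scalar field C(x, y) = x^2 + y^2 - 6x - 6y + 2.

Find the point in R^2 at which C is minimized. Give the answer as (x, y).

(3, 3)

C(x,y) separates as P(x) + Q(y) + 2, so its minimum is min P + min Q + 2.
P'(x) = 2x - 6 vanishes at x ∈ {3}; Q'(y) = 2y - 6 vanishes at y ∈ {3}.
Local minima of P (where P''>0): P(3)=-9. Local minima of Q: Q(3)=-9.
So the global minimum of C is P(3) + Q(3) + 2 = -9 − 9 + 2 = -16, attained at (3, 3).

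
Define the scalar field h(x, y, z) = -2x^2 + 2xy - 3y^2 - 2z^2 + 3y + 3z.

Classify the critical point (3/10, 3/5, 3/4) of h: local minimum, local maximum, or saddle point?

The Hessian is constant: H = [[-4, 2, 0], [2, -6, 0], [0, 0, -4]].
Leading principal minors: Δ₁ = -4, Δ₂ = 20, Δ₃ = -80.
The minors alternate sign starting negative (−, +, −), so H is negative definite: a local maximum.

local maximum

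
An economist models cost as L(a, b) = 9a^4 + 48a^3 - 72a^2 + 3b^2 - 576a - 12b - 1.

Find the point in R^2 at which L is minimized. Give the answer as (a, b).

(2, 2)

L(a,b) separates as P(a) + Q(b) − 1, so its minimum is min P + min Q − 1.
P'(a) = 36(a - 2)(a + 2)(a + 4) vanishes at a ∈ {-4, -2, 2}; Q'(b) = 6b - 12 vanishes at b ∈ {2}.
Local minima of P (where P''>0): P(-4)=384, P(2)=-912. Local minima of Q: Q(2)=-12.
So the global minimum of L is P(2) + Q(2) − 1 = -912 − 12 − 1 = -925, attained at (2, 2).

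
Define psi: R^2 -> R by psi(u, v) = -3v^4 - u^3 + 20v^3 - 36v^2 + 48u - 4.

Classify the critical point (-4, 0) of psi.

The mixed partial ∂²psi/∂u∂v is 0, so the Hessian at any point is diag(psi_uu, psi_vv) = diag(-6u, 12(-3v^2 + 10v - 6)).
At (-4, 0): H = diag(24, -72).
The eigenvalues have opposite signs, so H is indefinite: a saddle point.

saddle point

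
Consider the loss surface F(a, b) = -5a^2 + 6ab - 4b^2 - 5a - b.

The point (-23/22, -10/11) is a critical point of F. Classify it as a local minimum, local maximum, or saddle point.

The Hessian of F is constant: H = [[-10, 6], [6, -8]].
det(H) = (-10)·(-8) − 6² = 44.
det(H) > 0 and tr(H) = -18 < 0, so H is negative definite and the point is a local maximum.

local maximum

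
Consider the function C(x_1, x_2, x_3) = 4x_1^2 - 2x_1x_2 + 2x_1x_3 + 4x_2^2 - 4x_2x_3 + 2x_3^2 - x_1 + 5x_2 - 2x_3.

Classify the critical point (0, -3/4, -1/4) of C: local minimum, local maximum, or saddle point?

The Hessian is constant: H = [[8, -2, 2], [-2, 8, -4], [2, -4, 4]].
Leading principal minors: Δ₁ = 8, Δ₂ = 60, Δ₃ = 112.
All leading minors are positive, so H is positive definite: a local minimum.

local minimum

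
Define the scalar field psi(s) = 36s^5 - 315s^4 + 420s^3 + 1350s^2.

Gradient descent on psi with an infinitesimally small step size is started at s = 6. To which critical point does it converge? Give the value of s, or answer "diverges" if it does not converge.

psi'(s) = 180s(s - 5)(s - 3)(s + 1), so psi'(6) = 22680.
Gradient descent moves in the -psi' direction, i.e. s is decreasing.
The nearest critical point in that direction is s = 5, where psi'' = 10800 > 0 (a local minimum). The iterate converges there.

5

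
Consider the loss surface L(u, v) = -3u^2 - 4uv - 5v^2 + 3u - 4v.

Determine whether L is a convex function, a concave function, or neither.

L is quadratic, so its Hessian is the constant matrix H = [[-6, -4], [-4, -10]].
det(H) = 44, tr(H) = -16.
det(H) > 0 and tr(H) < 0, so H is negative definite everywhere: concave.

concave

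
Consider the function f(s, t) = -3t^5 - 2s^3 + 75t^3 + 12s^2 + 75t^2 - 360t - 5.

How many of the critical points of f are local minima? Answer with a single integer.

f separates as a function of s plus a function of t, so ∇f=0 decouples.
∂f/∂s = -6s(s - 4) = 0 at s ∈ {0, 4}; ∂f/∂t = -15(t - 4)(t - 1)(t + 2)(t + 3) = 0 at t ∈ {-3, -2, 1, 4}.
The Hessian is diagonal: diag(f_ss, f_tt). Second derivatives: f_ss(0)=24, f_ss(4)=-24; f_tt(-3)=420, f_tt(-2)=-270, f_tt(1)=540, f_tt(4)=-1890.
Local minima occur where both diagonal entries positive: (0, -3), (0, 1). Count: 2.

2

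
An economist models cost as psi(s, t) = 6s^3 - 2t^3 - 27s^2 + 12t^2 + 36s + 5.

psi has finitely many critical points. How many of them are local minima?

1

psi separates as a function of s plus a function of t, so ∇psi=0 decouples.
∂psi/∂s = 18(s - 2)(s - 1) = 0 at s ∈ {1, 2}; ∂psi/∂t = -6t(t - 4) = 0 at t ∈ {0, 4}.
The Hessian is diagonal: diag(psi_ss, psi_tt). Second derivatives: psi_ss(1)=-18, psi_ss(2)=18; psi_tt(0)=24, psi_tt(4)=-24.
Local minima occur where both diagonal entries positive: (2, 0). Count: 1.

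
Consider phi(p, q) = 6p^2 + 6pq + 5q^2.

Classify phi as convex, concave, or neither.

convex

phi is quadratic, so its Hessian is the constant matrix H = [[12, 6], [6, 10]].
det(H) = 84, tr(H) = 22.
det(H) > 0 and tr(H) > 0, so H is positive definite everywhere: convex.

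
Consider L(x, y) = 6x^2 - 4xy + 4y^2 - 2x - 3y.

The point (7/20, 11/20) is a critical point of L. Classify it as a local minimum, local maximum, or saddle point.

The Hessian of L is constant: H = [[12, -4], [-4, 8]].
det(H) = 12·8 − (-4)² = 80.
det(H) > 0 and tr(H) = 20 > 0, so H is positive definite and the point is a local minimum.

local minimum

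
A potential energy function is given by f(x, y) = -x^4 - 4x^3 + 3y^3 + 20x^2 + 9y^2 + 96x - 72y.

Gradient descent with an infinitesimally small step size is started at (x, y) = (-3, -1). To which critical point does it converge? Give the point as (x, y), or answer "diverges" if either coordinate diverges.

(-2, 2)

f is separable, so gradient descent decouples: x follows -∂f/∂x, y follows -∂f/∂y.
∂f/∂x = -4(x - 3)(x + 2)(x + 4); at x=-3 this is -24, so x increases.
∂f/∂y = 9(y - 2)(y + 4); at y=-1 this is -81, so y increases.
x converges to its nearest critical value -2 (a local min of the x-part); y converges to 2. The iterate converges to (-2, 2).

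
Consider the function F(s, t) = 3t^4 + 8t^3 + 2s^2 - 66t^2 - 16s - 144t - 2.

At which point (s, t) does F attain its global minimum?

F(s,t) separates as P(s) + Q(t) − 2, so its minimum is min P + min Q − 2.
P'(s) = 4s - 16 vanishes at s ∈ {4}; Q'(t) = 12(t - 3)(t + 1)(t + 4) vanishes at t ∈ {-4, -1, 3}.
Local minima of P (where P''>0): P(4)=-32. Local minima of Q: Q(-4)=-224, Q(3)=-567.
So the global minimum of F is P(4) + Q(3) − 2 = -32 − 567 − 2 = -601, attained at (4, 3).

(4, 3)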